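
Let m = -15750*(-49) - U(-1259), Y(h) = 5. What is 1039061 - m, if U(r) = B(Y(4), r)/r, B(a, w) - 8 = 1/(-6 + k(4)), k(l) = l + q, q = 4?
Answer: 673089081/2518 ≈ 2.6731e+5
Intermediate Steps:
k(l) = 4 + l (k(l) = l + 4 = 4 + l)
B(a, w) = 17/2 (B(a, w) = 8 + 1/(-6 + (4 + 4)) = 8 + 1/(-6 + 8) = 8 + 1/2 = 17/2)
U(r) = 17/(2*r)
m = 1943266517/2518 (m = -15750*(-49) - 17/(2*(-1259)) = 771750 - 17*(-1)/(2*1259) = 771750 - 1*(-17/2518) = 771750 + 17/2518 = 1943266517/2518 ≈ 7.7175e+5)
1039061 - m = 1039061 - 1*1943266517/2518 = 1039061 - 1943266517/2518 = 673089081/2518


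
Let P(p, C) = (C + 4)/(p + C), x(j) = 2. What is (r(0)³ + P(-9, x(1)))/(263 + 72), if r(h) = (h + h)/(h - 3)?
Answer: -6/2345 ≈ -0.0025586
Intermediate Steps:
P(p, C) = (4 + C)/(C + p)
r(h) = 2*h/(-3 + h) (r(h) = (2*h)/(-3 + h) = 2*h/(-3 + h))
(r(0)³ + P(-9, x(1)))/(263 + 72) = ((2*0/(-3 + 0))³ + (4 + 2)/(2 - 9))/(263 + 72) = ((2*0/(-3))³ + 6/(-7))/335 = ((2*0*(-⅓))³ - ⅐*6)*(1/335) = (0³ - 6/7)*(1/335) = (0 - 6/7)*(1/335) = -6/7*1/335 = -6/2345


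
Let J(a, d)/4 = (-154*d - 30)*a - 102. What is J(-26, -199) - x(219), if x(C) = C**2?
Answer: -3232433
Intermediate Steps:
J(a, d) = -408 + 4*a*(-30 - 154*d) (J(a, d) = 4*((-154*d - 30)*a - 102) = 4*((-30 - 154*d)*a - 102) = 4*(a*(-30 - 154*d) - 102) = 4*(-102 + a*(-30 - 154*d)) = -408 + 4*a*(-30 - 154*d))
J(-26, -199) - x(219) = (-408 - 120*(-26) - 616*(-26)*(-199)) - 1*219**2 = (-408 + 3120 - 3187184) - 1*47961 = -3184472 - 47961 = -3232433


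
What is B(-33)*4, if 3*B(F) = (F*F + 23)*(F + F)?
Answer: -97856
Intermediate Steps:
B(F) = 2*F*(23 + F²)/3 (B(F) = ((F*F + 23)*(F + F))/3 = ((F² + 23)*(2*F))/3 = ((23 + F²)*(2*F))/3 = (2*F*(23 + F²))/3 = 2*F*(23 + F²)/3)
B(-33)*4 = ((⅔)*(-33)*(23 + (-33)²))*4 = ((⅔)*(-33)*(23 + 1089))*4 = ((⅔)*(-33)*1112)*4 = -24464*4 = -97856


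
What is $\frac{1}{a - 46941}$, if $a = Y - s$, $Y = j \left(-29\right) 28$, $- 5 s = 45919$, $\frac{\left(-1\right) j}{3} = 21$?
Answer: $\frac{5}{66994} \approx 7.4634 \cdot 10^{-5}$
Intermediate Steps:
$j = -63$ ($j = \left(-3\right) 21 = -63$)
$s = - \frac{45919}{5}$ ($s = \left(- \frac{1}{5}\right) 45919 = - \frac{45919}{5} \approx -9183.8$)
$Y = 51156$ ($Y = \left(-63\right) \left(-29\right) 28 = 1827 \cdot 28 = 51156$)
$a = \frac{301699}{5}$ ($a = 51156 - - \frac{45919}{5} = 51156 + \frac{45919}{5} = \frac{301699}{5} \approx 60340.0$)
$\frac{1}{a - 46941} = \frac{1}{\frac{301699}{5} - 46941} = \frac{1}{\frac{66994}{5}} = \frac{5}{66994}$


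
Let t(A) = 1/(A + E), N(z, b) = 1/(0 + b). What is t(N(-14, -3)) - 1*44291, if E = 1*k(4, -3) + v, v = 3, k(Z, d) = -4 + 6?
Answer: -620071/14 ≈ -44291.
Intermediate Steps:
k(Z, d) = 2
E = 5 (E = 1*2 + 3 = 2 + 3 = 5)
N(z, b) = 1/b
t(A) = 1/(5 + A) (t(A) = 1/(A + 5) = 1/(5 + A))
t(N(-14, -3)) - 1*44291 = 1/(5 + 1/(-3)) - 1*44291 = 1/(5 - 1/3) - 44291 = 1/(14/3) - 44291 = 3/14 - 44291 = -620071/14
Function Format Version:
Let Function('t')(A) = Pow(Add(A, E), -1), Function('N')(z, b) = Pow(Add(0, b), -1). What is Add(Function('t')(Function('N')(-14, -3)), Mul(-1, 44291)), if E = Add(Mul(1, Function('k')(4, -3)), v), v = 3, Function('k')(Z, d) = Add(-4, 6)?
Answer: Rational(-620071, 14) ≈ -44291.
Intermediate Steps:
Function('k')(Z, d) = 2
E = 5 (E = Add(Mul(1, 2), 3) = Add(2, 3) = 5)
Function('N')(z, b) = Pow(b, -1)
Function('t')(A) = Pow(Add(5, A), -1) (Function('t')(A) = Pow(Add(A, 5), -1) = Pow(Add(5, A), -1))
Add(Function('t')(Function('N')(-14, -3)), Mul(-1, 44291)) = Add(Pow(Add(5, Pow(-3, -1)), -1), Mul(-1, 44291)) = Add(Pow(Add(5, Rational(-1, 3)), -1), -44291) = Add(Pow(Rational(14, 3), -1), -44291) = Add(Rational(3, 14), -44291) = Rational(-620071, 14)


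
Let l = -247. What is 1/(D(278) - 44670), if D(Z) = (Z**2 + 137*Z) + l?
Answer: 1/70453 ≈ 1.4194e-5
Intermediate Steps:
D(Z) = -247 + Z**2 + 137*Z (D(Z) = (Z**2 + 137*Z) - 247 = -247 + Z**2 + 137*Z)
1/(D(278) - 44670) = 1/((-247 + 278**2 + 137*278) - 44670) = 1/((-247 + 77284 + 38086) - 44670) = 1/(115123 - 44670) = 1/70453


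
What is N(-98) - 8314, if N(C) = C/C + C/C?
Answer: -8312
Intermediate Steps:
N(C) = 2 (N(C) = 1 + 1 = 2)
N(-98) - 8314 = 2 - 8314 = -8312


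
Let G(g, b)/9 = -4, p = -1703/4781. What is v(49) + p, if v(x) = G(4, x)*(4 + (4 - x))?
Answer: 7055053/4781 ≈ 1475.6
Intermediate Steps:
p = -1703/4781 (p = -1703*1/4781 = -1703/4781 ≈ -0.35620)
G(g, b) = -36 (G(g, b) = 9*(-4) = -36)
v(x) = -288 + 36*x (v(x) = -36*(4 + (4 - x)) = -36*(8 - x) = -288 + 36*x)
v(49) + p = (-288 + 36*49) - 1703/4781 = (-288 + 1764) - 1703/4781 = 1476 - 1703/4781 = 7055053/4781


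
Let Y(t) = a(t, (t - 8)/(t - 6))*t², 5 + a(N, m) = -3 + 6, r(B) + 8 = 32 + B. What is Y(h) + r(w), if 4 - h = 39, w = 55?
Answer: -2371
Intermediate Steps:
r(B) = 24 + B (r(B) = -8 + (32 + B) = 24 + B)
h = -35 (h = 4 - 1*39 = 4 - 39 = -35)
a(N, m) = -2 (a(N, m) = -5 + (-3 + 6) = -5 + 3 = -2)
Y(t) = -2*t²
Y(h) + r(w) = -2*(-35)² + (24 + 55) = -2*1225 + 79 = -2450 + 79 = -2371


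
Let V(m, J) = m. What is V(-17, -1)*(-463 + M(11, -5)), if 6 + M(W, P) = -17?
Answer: 8262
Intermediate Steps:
M(W, P) = -23 (M(W, P) = -6 - 17 = -23)
V(-17, -1)*(-463 + M(11, -5)) = -17*(-463 - 23) = -17*(-486) = 8262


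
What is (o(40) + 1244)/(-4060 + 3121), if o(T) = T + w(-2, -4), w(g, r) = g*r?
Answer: -1292/939 ≈ -1.3759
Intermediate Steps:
o(T) = 8 + T (o(T) = T - 2*(-4) = T + 8 = 8 + T)
(o(40) + 1244)/(-4060 + 3121) = ((8 + 40) + 1244)/(-4060 + 3121) = (48 + 1244)/(-939) = 1292*(-1/939) = -1292/939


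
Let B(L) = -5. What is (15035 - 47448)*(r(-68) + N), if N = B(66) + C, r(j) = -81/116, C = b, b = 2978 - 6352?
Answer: 12707354585/116 ≈ 1.0955e+8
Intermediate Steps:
b = -3374
C = -3374
r(j) = -81/116 (r(j) = -81*1/116 = -81/116)
N = -3379 (N = -5 - 3374 = -3379)
(15035 - 47448)*(r(-68) + N) = (15035 - 47448)*(-81/116 - 3379) = -32413*(-392045/116) = 12707354585/116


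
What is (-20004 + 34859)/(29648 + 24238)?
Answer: 14855/53886 ≈ 0.27567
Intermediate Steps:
(-20004 + 34859)/(29648 + 24238) = 14855/53886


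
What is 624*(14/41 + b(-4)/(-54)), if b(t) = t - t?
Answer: 8736/41 ≈ 213.07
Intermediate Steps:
b(t) = 0
624*(14/41 + b(-4)/(-54)) = 624*(14/41 + 0/(-54)) = 624*(14*(1/41) + 0*(-1/54)) = 624*(14/41 + 0) = 624*(14/41) = 8736/41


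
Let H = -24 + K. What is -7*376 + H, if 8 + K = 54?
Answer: -2610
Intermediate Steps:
K = 46 (K = -8 + 54 = 46)
H = 22 (H = -24 + 46 = 22)
-7*376 + H = -7*376 + 22 = -2632 + 22 = -2610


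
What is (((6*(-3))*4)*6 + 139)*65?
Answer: -19045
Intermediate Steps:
(((6*(-3))*4)*6 + 139)*65 = (-18*4*6 + 139)*65 = (-72*6 + 139)*65 = (-432 + 139)*65 = -293*65 = -19045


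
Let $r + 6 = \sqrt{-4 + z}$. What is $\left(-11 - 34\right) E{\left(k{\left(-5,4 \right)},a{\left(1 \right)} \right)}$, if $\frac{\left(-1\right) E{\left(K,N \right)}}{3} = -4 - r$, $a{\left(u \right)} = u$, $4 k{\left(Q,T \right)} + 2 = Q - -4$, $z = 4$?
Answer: $270$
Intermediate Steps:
$k{\left(Q,T \right)} = \frac{1}{2} + \frac{Q}{4}$ ($k{\left(Q,T \right)} = - \frac{1}{2} + \frac{Q - -4}{4} = - \frac{1}{2} + \frac{Q + 4}{4} = - \frac{1}{2} + \frac{4 + Q}{4} = - \frac{1}{2} + \left(1 + \frac{Q}{4}\right) = \frac{1}{2} + \frac{Q}{4}$)
$r = -6$ ($r = -6 + \sqrt{-4 + 4} = -6 + \sqrt{0} = -6 + 0 = -6$)
$E{\left(K,N \right)} = -6$ ($E{\left(K,N \right)} = - 3 \left(-4 - -6\right) = - 3 \left(-4 + 6\right) = \left(-3\right) 2 = -6$)
$\left(-11 - 34\right) E{\left(k{\left(-5,4 \right)},a{\left(1 \right)} \right)} = \left(-11 - 34\right) \left(-6\right) = \left(-45\right) \left(-6\right) = 270$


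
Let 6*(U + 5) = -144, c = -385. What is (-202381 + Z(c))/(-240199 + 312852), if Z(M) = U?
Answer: -202410/72653 ≈ -2.7860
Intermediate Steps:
U = -29 (U = -5 + (1/6)*(-144) = -5 - 24 = -29)
Z(M) = -29
(-202381 + Z(c))/(-240199 + 312852) = (-202381 - 29)/(-240199 + 312852) = -202410/72653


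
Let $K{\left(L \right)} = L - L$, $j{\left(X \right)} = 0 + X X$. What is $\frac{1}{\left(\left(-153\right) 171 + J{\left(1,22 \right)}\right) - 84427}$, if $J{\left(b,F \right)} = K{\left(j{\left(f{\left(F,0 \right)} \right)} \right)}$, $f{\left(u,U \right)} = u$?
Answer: $- \frac{1}{110590} \approx -9.0424 \cdot 10^{-6}$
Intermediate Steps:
$j{\left(X \right)} = X^{2}$ ($j{\left(X \right)} = 0 + X^{2} = X^{2}$)
$K{\left(L \right)} = 0$
$J{\left(b,F \right)} = 0$
$\frac{1}{\left(\left(-153\right) 171 + J{\left(1,22 \right)}\right) - 84427} = \frac{1}{\left(\left(-153\right) 171 + 0\right) - 84427} = \frac{1}{\left(-26163 + 0\right) - 84427} = \frac{1}{-26163 - 84427} = \frac{1}{-110590} = - \frac{1}{110590}$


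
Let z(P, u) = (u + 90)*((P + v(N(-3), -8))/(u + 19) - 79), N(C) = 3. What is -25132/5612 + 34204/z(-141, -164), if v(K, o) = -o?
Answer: 408442/283383 ≈ 1.4413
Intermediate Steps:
z(P, u) = (-79 + (8 + P)/(19 + u))*(90 + u) (z(P, u) = (u + 90)*((P - 1*(-8))/(u + 19) - 79) = (90 + u)*((P + 8)/(19 + u) - 79) = (90 + u)*((8 + P)/(19 + u) - 79) = (90 + u)*(-79 + (8 + P)/(19 + u)) = (-79 + (8 + P)/(19 + u))*(90 + u))
-25132/5612 + 34204/z(-141, -164) = -25132/5612 + 34204/(((-134370 - 8603*(-164) - 79*(-164)² + 90*(-141) - 141*(-164))/(19 - 164))) = -25132*1/5612 + 34204/(((-134370 + 1410892 - 79*26896 - 12690 + 23124)/(-145))) = -103/23 + 34204/((-(-134370 + 1410892 - 2124784 - 12690 + 23124)/145)) = -103/23 + 34204/((-1/145*(-837828))) = -103/23 + 34204/(837828/145) = -103/23 + 34204*(145/837828) = -103/23 + 72935/12321 = 408442/283383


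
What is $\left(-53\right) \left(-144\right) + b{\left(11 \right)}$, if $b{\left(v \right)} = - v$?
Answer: $7621$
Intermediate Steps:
$\left(-53\right) \left(-144\right) + b{\left(11 \right)} = \left(-53\right) \left(-144\right) - 11 = 7632 - 11 = 7621$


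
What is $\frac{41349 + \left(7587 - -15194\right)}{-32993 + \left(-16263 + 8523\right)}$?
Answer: $- \frac{5830}{3703} \approx -1.5744$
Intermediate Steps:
$\frac{41349 + \left(7587 - -15194\right)}{-32993 + \left(-16263 + 8523\right)} = \frac{41349 + \left(7587 + 15194\right)}{-32993 - 7740} = \frac{41349 + 22781}{-40733} = 64130 \left(- \frac{1}{40733}\right) = - \frac{5830}{3703}$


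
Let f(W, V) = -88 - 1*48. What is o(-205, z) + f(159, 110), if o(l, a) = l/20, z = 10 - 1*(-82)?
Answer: -585/4 ≈ -146.25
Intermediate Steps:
f(W, V) = -136 (f(W, V) = -88 - 48 = -136)
z = 92 (z = 10 + 82 = 92)
o(l, a) = l/20 (o(l, a) = l*(1/20) = l/20)
o(-205, z) + f(159, 110) = (1/20)*(-205) - 136 = -41/4 - 136 = -585/4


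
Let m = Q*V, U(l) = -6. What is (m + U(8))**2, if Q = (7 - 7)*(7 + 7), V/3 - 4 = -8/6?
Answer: 36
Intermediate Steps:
V = 8 (V = 12 + 3*(-8/6) = 12 + 3*(-8*1/6) = 12 + 3*(-4/3) = 12 - 4 = 8)
Q = 0 (Q = 0*14 = 0)
m = 0 (m = 0*8 = 0)
(m + U(8))**2 = (0 - 6)**2 = (-6)**2 = 36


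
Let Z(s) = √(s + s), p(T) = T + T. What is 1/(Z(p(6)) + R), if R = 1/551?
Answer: -551/7286423 + 607202*√6/7286423 ≈ 0.20405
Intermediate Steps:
R = 1/551 ≈ 0.0018149
p(T) = 2*T
Z(s) = √2*√s (Z(s) = √(2*s) = √2*√s)
1/(Z(p(6)) + R) = 1/(√2*√(2*6) + 1/551) = 1/(√2*√12 + 1/551) = 1/(√2*(2*√3) + 1/551) = 1/(2*√6 + 1/551) = 1/(1/551 + 2*√6)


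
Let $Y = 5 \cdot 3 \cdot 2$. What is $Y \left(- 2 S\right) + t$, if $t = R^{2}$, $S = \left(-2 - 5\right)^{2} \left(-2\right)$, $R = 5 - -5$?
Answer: $5980$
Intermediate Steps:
$R = 10$ ($R = 5 + 5 = 10$)
$Y = 30$ ($Y = 15 \cdot 2 = 30$)
$S = -98$ ($S = \left(-7\right)^{2} \left(-2\right) = 49 \left(-2\right) = -98$)
$t = 100$ ($t = 10^{2} = 100$)
$Y \left(- 2 S\right) + t = 30 \left(\left(-2\right) \left(-98\right)\right) + 100 = 30 \cdot 196 + 100 = 5880 + 100 = 5980$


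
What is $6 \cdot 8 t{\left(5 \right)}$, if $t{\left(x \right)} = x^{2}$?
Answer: $1200$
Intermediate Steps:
$6 \cdot 8 t{\left(5 \right)} = 6 \cdot 8 \cdot 5^{2} = 48 \cdot 25 = 1200$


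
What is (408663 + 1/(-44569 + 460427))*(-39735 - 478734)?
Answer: -88111617498703995/415858 ≈ -2.1188e+11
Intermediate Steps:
(408663 + 1/(-44569 + 460427))*(-39735 - 478734) = (408663 + 1/415858)*(-518469) = (169945777855/415858)*(-518469) = -88111617498703995/415858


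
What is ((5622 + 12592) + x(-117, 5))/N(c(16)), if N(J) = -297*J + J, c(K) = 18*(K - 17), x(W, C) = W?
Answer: 18097/5328 ≈ 3.3966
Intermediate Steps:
c(K) = -306 + 18*K (c(K) = 18*(-17 + K) = -306 + 18*K)
N(J) = -296*J
((5622 + 12592) + x(-117, 5))/N(c(16)) = ((5622 + 12592) - 117)/((-296*(-306 + 18*16))) = (18214 - 117)/((-296*(-306 + 288))) = 18097/((-296*(-18))) = 18097/5328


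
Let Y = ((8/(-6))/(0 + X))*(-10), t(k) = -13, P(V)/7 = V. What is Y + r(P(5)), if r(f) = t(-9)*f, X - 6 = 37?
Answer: -58655/129 ≈ -454.69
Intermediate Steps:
P(V) = 7*V
X = 43 (X = 6 + 37 = 43)
r(f) = -13*f
Y = 40/129 (Y = ((8/(-6))/(0 + 43))*(-10) = ((8*(-1/6))/43)*(-10) = ((1/43)*(-4/3))*(-10) = -4/129*(-10) = 40/129 ≈ 0.31008)
Y + r(P(5)) = 40/129 - 91*5 = 40/129 - 13*35 = 40/129 - 455 = -58655/129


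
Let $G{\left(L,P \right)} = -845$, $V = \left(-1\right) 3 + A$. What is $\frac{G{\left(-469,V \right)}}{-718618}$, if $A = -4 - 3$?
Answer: $\frac{845}{718618} \approx 0.0011759$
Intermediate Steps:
$A = -7$ ($A = -4 - 3 = -7$)
$V = -10$ ($V = \left(-1\right) 3 - 7 = -3 - 7 = -10$)
$\frac{G{\left(-469,V \right)}}{-718618} = - \frac{845}{-718618} = \left(-845\right) \left(- \frac{1}{718618}\right) = \frac{845}{718618}$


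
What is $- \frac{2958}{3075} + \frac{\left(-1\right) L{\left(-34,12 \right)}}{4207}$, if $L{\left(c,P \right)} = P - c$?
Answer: $- \frac{4195252}{4312175} \approx -0.97289$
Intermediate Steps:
$- \frac{2958}{3075} + \frac{\left(-1\right) L{\left(-34,12 \right)}}{4207} = - \frac{2958}{3075} + \frac{\left(-1\right) \left(12 - -34\right)}{4207} = \left(-2958\right) \frac{1}{3075} + - (12 + 34) \frac{1}{4207} = - \frac{986}{1025} + \left(-1\right) 46 \cdot \frac{1}{4207} = - \frac{986}{1025} - \frac{46}{4207} = - \frac{4195252}{4312175}$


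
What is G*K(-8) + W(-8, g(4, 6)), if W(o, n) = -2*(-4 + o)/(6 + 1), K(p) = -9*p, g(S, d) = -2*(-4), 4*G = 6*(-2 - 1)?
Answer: -2244/7 ≈ -320.57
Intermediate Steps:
G = -9/2 (G = (6*(-2 - 1))/4 = (6*(-3))/4 = (¼)*(-18) = -9/2 ≈ -4.5000)
g(S, d) = 8
W(o, n) = 8/7 - 2*o/7 (W(o, n) = -2*(-4 + o)/7 = -2*(-4/7 + o/7) = 8/7 - 2*o/7)
G*K(-8) + W(-8, g(4, 6)) = -(-81)*(-8)/2 + (8/7 - 2/7*(-8)) = -9/2*72 + (8/7 + 16/7) = -324 + 24/7 = -2244/7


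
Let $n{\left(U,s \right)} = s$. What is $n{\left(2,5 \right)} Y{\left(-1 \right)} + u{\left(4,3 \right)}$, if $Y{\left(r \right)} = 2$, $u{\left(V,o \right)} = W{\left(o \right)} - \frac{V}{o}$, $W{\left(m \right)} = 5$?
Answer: $\frac{41}{3} \approx 13.667$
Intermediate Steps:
$u{\left(V,o \right)} = 5 - \frac{V}{o}$
$n{\left(2,5 \right)} Y{\left(-1 \right)} + u{\left(4,3 \right)} = 5 \cdot 2 + \left(5 - \frac{4}{3}\right) = 10 + \left(5 - 4 \cdot \frac{1}{3}\right) = 10 + \left(5 - \frac{4}{3}\right) = 10 + \frac{11}{3} = \frac{41}{3}$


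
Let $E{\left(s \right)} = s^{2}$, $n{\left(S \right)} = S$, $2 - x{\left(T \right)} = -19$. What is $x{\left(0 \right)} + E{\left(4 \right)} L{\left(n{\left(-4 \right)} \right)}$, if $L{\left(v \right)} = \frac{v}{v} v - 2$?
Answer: $-75$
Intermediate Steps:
$x{\left(T \right)} = 21$ ($x{\left(T \right)} = 2 - -19 = 2 + 19 = 21$)
$L{\left(v \right)} = -2 + v$ ($L{\left(v \right)} = 1 v - 2 = v - 2 = -2 + v$)
$x{\left(0 \right)} + E{\left(4 \right)} L{\left(n{\left(-4 \right)} \right)} = 21 + 4^{2} \left(-2 - 4\right) = 21 + 16 \left(-6\right) = 21 - 96 = -75$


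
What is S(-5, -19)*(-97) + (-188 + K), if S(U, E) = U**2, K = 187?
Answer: -2426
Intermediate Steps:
S(-5, -19)*(-97) + (-188 + K) = (-5)**2*(-97) + (-188 + 187) = 25*(-97) - 1 = -2425 - 1 = -2426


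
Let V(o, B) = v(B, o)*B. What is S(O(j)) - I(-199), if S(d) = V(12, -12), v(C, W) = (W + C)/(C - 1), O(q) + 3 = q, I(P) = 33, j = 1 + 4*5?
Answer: -33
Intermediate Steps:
j = 21 (j = 1 + 20 = 21)
O(q) = -3 + q
v(C, W) = (C + W)/(-1 + C)
V(o, B) = B*(B + o)/(-1 + B) (V(o, B) = ((B + o)/(-1 + B))*B = B*(B + o)/(-1 + B))
S(d) = 0 (S(d) = -12*(-12 + 12)/(-1 - 12) = -12*0/(-13) = -12*(-1/13)*0 = 0)
S(O(j)) - I(-199) = 0 - 1*33 = 0 - 33 = -33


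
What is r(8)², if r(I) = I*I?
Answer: 4096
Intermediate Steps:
r(I) = I²
r(8)² = (8²)² = 64² = 4096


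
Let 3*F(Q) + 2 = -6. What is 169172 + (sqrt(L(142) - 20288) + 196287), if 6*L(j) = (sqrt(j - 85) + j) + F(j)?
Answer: 365459 + sqrt(-729532 + 6*sqrt(57))/6 ≈ 3.6546e+5 + 142.35*I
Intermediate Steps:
F(Q) = -8/3 (F(Q) = -2/3 + (1/3)*(-6) = -2/3 - 2 = -8/3)
L(j) = -4/9 + j/6 + sqrt(-85 + j)/6 (L(j) = ((sqrt(j - 85) + j) - 8/3)/6 = ((sqrt(-85 + j) + j) - 8/3)/6 = ((j + sqrt(-85 + j)) - 8/3)/6 = (-8/3 + j + sqrt(-85 + j))/6 = -4/9 + j/6 + sqrt(-85 + j)/6)
169172 + (sqrt(L(142) - 20288) + 196287) = 169172 + (sqrt((-4/9 + (1/6)*142 + sqrt(-85 + 142)/6) - 20288) + 196287) = 169172 + (sqrt((-4/9 + 71/3 + sqrt(57)/6) - 20288) + 196287) = 169172 + (sqrt((209/9 + sqrt(57)/6) - 20288) + 196287) = 169172 + (sqrt(-182383/9 + sqrt(57)/6) + 196287) = 169172 + (196287 + sqrt(-182383/9 + sqrt(57)/6)) = 365459 + sqrt(-182383/9 + sqrt(57)/6)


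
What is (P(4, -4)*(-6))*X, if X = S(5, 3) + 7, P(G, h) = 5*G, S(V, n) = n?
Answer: -1200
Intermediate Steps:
X = 10 (X = 3 + 7 = 10)
(P(4, -4)*(-6))*X = ((5*4)*(-6))*10 = (20*(-6))*10 = -120*10 = -1200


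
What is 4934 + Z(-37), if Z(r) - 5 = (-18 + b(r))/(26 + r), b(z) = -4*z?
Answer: 54199/11 ≈ 4927.2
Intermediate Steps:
Z(r) = 5 + (-18 - 4*r)/(26 + r)
4934 + Z(-37) = 4934 + (112 - 37)/(26 - 37) = 4934 + 75/(-11) = 4934 - 1/11*75 = 4934 - 75/11 = 54199/11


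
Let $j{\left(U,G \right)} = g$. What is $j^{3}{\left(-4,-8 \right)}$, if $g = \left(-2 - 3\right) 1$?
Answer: $-125$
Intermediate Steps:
$g = -5$ ($g = \left(-5\right) 1 = -5$)
$j{\left(U,G \right)} = -5$
$j^{3}{\left(-4,-8 \right)} = \left(-5\right)^{3} = -125$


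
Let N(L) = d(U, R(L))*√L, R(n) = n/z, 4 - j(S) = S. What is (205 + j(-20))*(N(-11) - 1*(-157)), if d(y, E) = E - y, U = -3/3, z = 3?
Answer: 35953 - 1832*I*√11/3 ≈ 35953.0 - 2025.4*I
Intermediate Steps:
j(S) = 4 - S
R(n) = n/3
U = -1 (U = -3*⅓ = -1)
N(L) = √L*(1 + L/3) (N(L) = (L/3 - 1*(-1))*√L = (L/3 + 1)*√L = (1 + L/3)*√L = √L*(1 + L/3))
(205 + j(-20))*(N(-11) - 1*(-157)) = (205 + (4 - 1*(-20)))*(√(-11)*(3 - 11)/3 - 1*(-157)) = (205 + (4 + 20))*((⅓)*(I*√11)*(-8) + 157) = (205 + 24)*(-8*I*√11/3 + 157) = 229*(157 - 8*I*√11/3) = 35953 - 1832*I*√11/3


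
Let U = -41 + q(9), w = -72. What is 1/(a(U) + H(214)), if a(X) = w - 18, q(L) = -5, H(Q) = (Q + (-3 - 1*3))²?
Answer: 1/43174 ≈ 2.3162e-5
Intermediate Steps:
H(Q) = (-6 + Q)² (H(Q) = (Q + (-3 - 3))² = (Q - 6)² = (-6 + Q)²)
U = -46 (U = -41 - 5 = -46)
a(X) = -90 (a(X) = -72 - 18 = -90)
1/(a(U) + H(214)) = 1/(-90 + (-6 + 214)²) = 1/(-90 + 208²) = 1/(-90 + 43264) = 1/43174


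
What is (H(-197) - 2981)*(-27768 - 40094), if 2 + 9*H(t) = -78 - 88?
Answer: 610690138/3 ≈ 2.0356e+8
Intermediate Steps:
H(t) = -56/3 (H(t) = -2/9 + (-78 - 88)/9 = -2/9 + (⅑)*(-166) = -2/9 - 166/9 = -56/3)
(H(-197) - 2981)*(-27768 - 40094) = (-56/3 - 2981)*(-27768 - 40094) = -8999/3*(-67862) = 610690138/3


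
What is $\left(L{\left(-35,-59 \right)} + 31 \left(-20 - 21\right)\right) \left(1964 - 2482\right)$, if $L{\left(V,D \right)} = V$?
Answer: $676508$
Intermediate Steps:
$\left(L{\left(-35,-59 \right)} + 31 \left(-20 - 21\right)\right) \left(1964 - 2482\right) = \left(-35 + 31 \left(-20 - 21\right)\right) \left(1964 - 2482\right) = \left(-35 + 31 \left(-41\right)\right) \left(-518\right) = \left(-35 - 1271\right) \left(-518\right) = \left(-1306\right) \left(-518\right) = 676508$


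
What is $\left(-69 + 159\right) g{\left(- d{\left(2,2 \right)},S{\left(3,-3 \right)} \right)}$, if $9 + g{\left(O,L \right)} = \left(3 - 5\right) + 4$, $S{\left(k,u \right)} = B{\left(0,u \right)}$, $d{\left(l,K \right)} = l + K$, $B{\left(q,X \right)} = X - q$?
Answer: $-630$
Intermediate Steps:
$d{\left(l,K \right)} = K + l$
$S{\left(k,u \right)} = u$ ($S{\left(k,u \right)} = u - 0 = u + 0 = u$)
$g{\left(O,L \right)} = -7$ ($g{\left(O,L \right)} = -9 + \left(\left(3 - 5\right) + 4\right) = -9 + \left(-2 + 4\right) = -9 + 2 = -7$)
$\left(-69 + 159\right) g{\left(- d{\left(2,2 \right)},S{\left(3,-3 \right)} \right)} = \left(-69 + 159\right) \left(-7\right) = 90 \left(-7\right) = -630$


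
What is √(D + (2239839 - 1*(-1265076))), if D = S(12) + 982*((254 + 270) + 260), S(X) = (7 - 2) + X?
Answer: 6*√118745 ≈ 2067.6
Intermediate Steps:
S(X) = 5 + X
D = 769905 (D = (5 + 12) + 982*((254 + 270) + 260) = 17 + 982*(524 + 260) = 17 + 982*784 = 17 + 769888 = 769905)
√(D + (2239839 - 1*(-1265076))) = √(769905 + (2239839 - 1*(-1265076))) = √(769905 + (2239839 + 1265076)) = √(769905 + 3504915) = √4274820 = 6*√118745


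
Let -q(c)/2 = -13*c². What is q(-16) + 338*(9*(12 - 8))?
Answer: 18824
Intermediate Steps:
q(c) = 26*c² (q(c) = -(-26)*c² = 26*c²)
q(-16) + 338*(9*(12 - 8)) = 26*(-16)² + 338*(9*(12 - 8)) = 26*256 + 338*(9*4) = 6656 + 338*36 = 6656 + 12168 = 18824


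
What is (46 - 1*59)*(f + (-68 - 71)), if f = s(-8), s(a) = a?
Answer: 1911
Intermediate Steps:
f = -8
(46 - 1*59)*(f + (-68 - 71)) = (46 - 1*59)*(-8 + (-68 - 71)) = (46 - 59)*(-8 - 139) = -13*(-147) = 1911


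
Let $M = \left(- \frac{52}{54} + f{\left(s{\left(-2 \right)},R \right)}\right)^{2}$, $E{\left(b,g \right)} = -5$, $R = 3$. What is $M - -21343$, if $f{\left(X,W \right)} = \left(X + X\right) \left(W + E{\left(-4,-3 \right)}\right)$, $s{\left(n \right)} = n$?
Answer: $\frac{15595147}{729} \approx 21393.0$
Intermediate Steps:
$f{\left(X,W \right)} = 2 X \left(-5 + W\right)$ ($f{\left(X,W \right)} = \left(X + X\right) \left(W - 5\right) = 2 X \left(-5 + W\right)$)
$M = \frac{36100}{729}$ ($M = \left(- \frac{52}{54} + 2 \left(-2\right) \left(-5 + 3\right)\right)^{2} = \left(\left(-52\right) \frac{1}{54} + 2 \left(-2\right) \left(-2\right)\right)^{2} = \left(- \frac{26}{27} + 8\right)^{2} = \left(\frac{190}{27}\right)^{2} = \frac{36100}{729} \approx 49.52$)
$M - -21343 = \frac{36100}{729} - -21343 = \frac{36100}{729} + 21343 = \frac{15595147}{729}$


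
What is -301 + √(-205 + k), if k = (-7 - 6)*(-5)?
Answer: -301 + 2*I*√35 ≈ -301.0 + 11.832*I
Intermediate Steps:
k = 65 (k = -13*(-5) = 65)
-301 + √(-205 + k) = -301 + √(-205 + 65) = -301 + √(-140) = -301 + 2*I*√35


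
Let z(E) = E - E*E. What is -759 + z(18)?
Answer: -1065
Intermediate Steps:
z(E) = E - E**2
-759 + z(18) = -759 + 18*(1 - 1*18) = -759 + 18*(1 - 18) = -759 + 18*(-17) = -759 - 306 = -1065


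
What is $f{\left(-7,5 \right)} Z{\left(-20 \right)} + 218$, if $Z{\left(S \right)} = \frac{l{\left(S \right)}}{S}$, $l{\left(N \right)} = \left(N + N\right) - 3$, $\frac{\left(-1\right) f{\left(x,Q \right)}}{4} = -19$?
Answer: $\frac{1907}{5} \approx 381.4$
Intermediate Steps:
$f{\left(x,Q \right)} = 76$ ($f{\left(x,Q \right)} = \left(-4\right) \left(-19\right) = 76$)
$l{\left(N \right)} = -3 + 2 N$ ($l{\left(N \right)} = 2 N - 3 = -3 + 2 N$)
$Z{\left(S \right)} = \frac{-3 + 2 S}{S}$
$f{\left(-7,5 \right)} Z{\left(-20 \right)} + 218 = 76 \left(2 - \frac{3}{-20}\right) + 218 = 76 \left(2 - - \frac{3}{20}\right) + 218 = 76 \left(2 + \frac{3}{20}\right) + 218 = 76 \cdot \frac{43}{20} + 218 = \frac{817}{5} + 218 = \frac{1907}{5}$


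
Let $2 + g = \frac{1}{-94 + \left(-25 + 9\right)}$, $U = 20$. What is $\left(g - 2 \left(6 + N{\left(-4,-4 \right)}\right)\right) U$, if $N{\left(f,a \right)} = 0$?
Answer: $- \frac{3082}{11} \approx -280.18$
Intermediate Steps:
$g = - \frac{221}{110}$ ($g = -2 + \frac{1}{-94 + \left(-25 + 9\right)} = -2 + \frac{1}{-94 - 16} = -2 + \frac{1}{-110} = -2 - \frac{1}{110} = - \frac{221}{110} \approx -2.0091$)
$\left(g - 2 \left(6 + N{\left(-4,-4 \right)}\right)\right) U = \left(- \frac{221}{110} - 2 \left(6 + 0\right)\right) 20 = \left(- \frac{221}{110} - 12\right) 20 = \left(- \frac{1541}{110}\right) 20 = - \frac{3082}{11}$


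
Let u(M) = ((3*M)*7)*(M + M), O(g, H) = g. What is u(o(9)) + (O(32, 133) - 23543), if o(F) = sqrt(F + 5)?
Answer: -22923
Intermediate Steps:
o(F) = sqrt(5 + F)
u(M) = 42*M**2 (u(M) = (21*M)*(2*M) = 42*M**2)
u(o(9)) + (O(32, 133) - 23543) = 42*(sqrt(5 + 9))**2 + (32 - 23543) = 42*(sqrt(14))**2 - 23511 = 42*14 - 23511 = 588 - 23511 = -22923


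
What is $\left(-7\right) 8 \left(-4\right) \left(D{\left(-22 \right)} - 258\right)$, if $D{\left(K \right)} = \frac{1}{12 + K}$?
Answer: $- \frac{289072}{5} \approx -57814.0$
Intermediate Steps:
$\left(-7\right) 8 \left(-4\right) \left(D{\left(-22 \right)} - 258\right) = \left(-7\right) 8 \left(-4\right) \left(\frac{1}{12 - 22} - 258\right) = \left(-56\right) \left(-4\right) \left(\frac{1}{-10} - 258\right) = 224 \left(- \frac{1}{10} - 258\right) = 224 \left(- \frac{2581}{10}\right) = - \frac{289072}{5}$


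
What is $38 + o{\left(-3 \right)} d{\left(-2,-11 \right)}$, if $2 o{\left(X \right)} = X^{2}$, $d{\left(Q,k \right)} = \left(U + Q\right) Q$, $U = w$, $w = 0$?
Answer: $56$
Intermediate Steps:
$U = 0$
$d{\left(Q,k \right)} = Q^{2}$ ($d{\left(Q,k \right)} = \left(0 + Q\right) Q = Q Q = Q^{2}$)
$o{\left(X \right)} = \frac{X^{2}}{2}$
$38 + o{\left(-3 \right)} d{\left(-2,-11 \right)} = 38 + \frac{\left(-3\right)^{2}}{2} \left(-2\right)^{2} = 38 + \frac{1}{2} \cdot 9 \cdot 4 = 38 + \frac{9}{2} \cdot 4 = 38 + 18 = 56$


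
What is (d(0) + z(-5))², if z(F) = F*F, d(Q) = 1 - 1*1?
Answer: 625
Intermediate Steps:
d(Q) = 0 (d(Q) = 1 - 1 = 0)
z(F) = F²
(d(0) + z(-5))² = (0 + (-5)²)² = (0 + 25)² = 25² = 625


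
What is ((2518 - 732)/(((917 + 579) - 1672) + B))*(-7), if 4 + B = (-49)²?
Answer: -12502/2221 ≈ -5.6290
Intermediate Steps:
B = 2397 (B = -4 + (-49)² = -4 + 2401 = 2397)
((2518 - 732)/(((917 + 579) - 1672) + B))*(-7) = ((2518 - 732)/(((917 + 579) - 1672) + 2397))*(-7) = (1786/((1496 - 1672) + 2397))*(-7) = (1786/(-176 + 2397))*(-7) = (1786/2221)*(-7) = -12502/2221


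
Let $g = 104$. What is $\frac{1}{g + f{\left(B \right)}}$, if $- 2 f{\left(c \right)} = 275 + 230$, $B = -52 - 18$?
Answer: $- \frac{2}{297} \approx -0.006734$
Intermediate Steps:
$B = -70$ ($B = -52 - 18 = -70$)
$f{\left(c \right)} = - \frac{505}{2}$ ($f{\left(c \right)} = - \frac{275 + 230}{2} = \left(- \frac{1}{2}\right) 505 = - \frac{505}{2}$)
$\frac{1}{g + f{\left(B \right)}} = \frac{1}{104 - \frac{505}{2}} = \frac{1}{- \frac{297}{2}} = - \frac{2}{297}$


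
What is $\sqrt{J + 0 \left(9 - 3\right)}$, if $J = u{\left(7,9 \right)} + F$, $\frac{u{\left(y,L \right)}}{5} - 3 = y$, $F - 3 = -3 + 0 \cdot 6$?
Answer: $5 \sqrt{2} \approx 7.0711$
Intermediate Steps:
$F = 0$ ($F = 3 + \left(-3 + 0 \cdot 6\right) = 3 + \left(-3 + 0\right) = 3 - 3 = 0$)
$u{\left(y,L \right)} = 15 + 5 y$
$J = 50$ ($J = \left(15 + 5 \cdot 7\right) + 0 = \left(15 + 35\right) + 0 = 50 + 0 = 50$)
$\sqrt{J + 0 \left(9 - 3\right)} = \sqrt{50 + 0 \left(9 - 3\right)} = \sqrt{50 + 0 \cdot 6} = \sqrt{50 + 0} = \sqrt{50} = 5 \sqrt{2}$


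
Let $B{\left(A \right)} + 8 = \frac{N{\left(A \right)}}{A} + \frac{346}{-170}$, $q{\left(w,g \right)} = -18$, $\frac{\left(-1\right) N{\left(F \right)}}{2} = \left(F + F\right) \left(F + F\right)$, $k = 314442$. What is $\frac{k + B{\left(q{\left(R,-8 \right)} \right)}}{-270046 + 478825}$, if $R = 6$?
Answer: $\frac{26738957}{17746215} \approx 1.5067$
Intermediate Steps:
$N{\left(F \right)} = - 8 F^{2}$ ($N{\left(F \right)} = - 2 \left(F + F\right) \left(F + F\right) = - 2 \cdot 2 F 2 F = - 2 \cdot 4 F^{2} = - 8 F^{2}$)
$B{\left(A \right)} = - \frac{853}{85} - 8 A$ ($B{\left(A \right)} = -8 + \left(\frac{\left(-8\right) A^{2}}{A} + \frac{346}{-170}\right) = -8 - \left(\frac{173}{85} + 8 A\right) = - \frac{853}{85} - 8 A$)
$\frac{k + B{\left(q{\left(R,-8 \right)} \right)}}{-270046 + 478825} = \frac{314442 - - \frac{11387}{85}}{-270046 + 478825} = \frac{314442 + \left(- \frac{853}{85} + 144\right)}{208779} = \left(314442 + \frac{11387}{85}\right) \frac{1}{208779} = \frac{26738957}{85} \cdot \frac{1}{208779} = \frac{26738957}{17746215}$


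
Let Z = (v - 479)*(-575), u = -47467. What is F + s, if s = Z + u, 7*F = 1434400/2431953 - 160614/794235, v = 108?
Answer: 747510940532295196/4506931778895 ≈ 1.6586e+5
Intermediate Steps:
Z = 213325 (Z = (108 - 479)*(-575) = -371*(-575) = 213325)
F = 249548328286/4506931778895 (F = (1434400/2431953 - 160614/794235)/7 = (1434400*(1/2431953) - 160614*1/794235)/7 = (1434400/2431953 - 53538/264745)/7 = (⅐)*(249548328286/643847396985) = 249548328286/4506931778895 ≈ 0.055370)
s = 165858 (s = 213325 - 47467 = 165858)
F + s = 249548328286/4506931778895 + 165858 = 747510940532295196/4506931778895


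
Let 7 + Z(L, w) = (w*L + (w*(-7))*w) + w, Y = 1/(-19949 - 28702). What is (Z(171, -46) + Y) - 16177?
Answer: -1892913109/48651 ≈ -38908.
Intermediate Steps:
Y = -1/48651 (Y = 1/(-48651) = -1/48651 ≈ -2.0555e-5)
Z(L, w) = -7 + w - 7*w² + L*w (Z(L, w) = -7 + ((w*L + (w*(-7))*w) + w) = -7 + ((L*w + (-7*w)*w) + w) = -7 + ((L*w - 7*w²) + w) = -7 + ((-7*w² + L*w) + w) = -7 + (w - 7*w² + L*w) = -7 + w - 7*w² + L*w)
(Z(171, -46) + Y) - 16177 = ((-7 - 46 - 7*(-46)² + 171*(-46)) - 1/48651) - 16177 = ((-7 - 46 - 7*2116 - 7866) - 1/48651) - 16177 = ((-7 - 46 - 14812 - 7866) - 1/48651) - 16177 = (-22731 - 1/48651) - 16177 = -1105885882/48651 - 16177 = -1892913109/48651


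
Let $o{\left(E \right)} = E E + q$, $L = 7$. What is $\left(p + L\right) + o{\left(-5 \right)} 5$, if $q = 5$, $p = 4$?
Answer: $161$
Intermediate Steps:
$o{\left(E \right)} = 5 + E^{2}$ ($o{\left(E \right)} = E E + 5 = E^{2} + 5 = 5 + E^{2}$)
$\left(p + L\right) + o{\left(-5 \right)} 5 = \left(4 + 7\right) + \left(5 + \left(-5\right)^{2}\right) 5 = 11 + \left(5 + 25\right) 5 = 11 + 30 \cdot 5 = 11 + 150 = 161$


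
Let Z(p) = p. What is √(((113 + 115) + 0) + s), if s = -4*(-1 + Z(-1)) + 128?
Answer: 2*√91 ≈ 19.079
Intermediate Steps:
s = 136 (s = -4*(-1 - 1) + 128 = -4*(-2) + 128 = 8 + 128 = 136)
√(((113 + 115) + 0) + s) = √(((113 + 115) + 0) + 136) = √((228 + 0) + 136) = √(228 + 136) = √364 = 2*√91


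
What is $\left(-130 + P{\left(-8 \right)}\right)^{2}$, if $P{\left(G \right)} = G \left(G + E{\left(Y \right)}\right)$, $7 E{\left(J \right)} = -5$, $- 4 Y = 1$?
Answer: $\frac{178084}{49} \approx 3634.4$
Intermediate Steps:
$Y = - \frac{1}{4}$ ($Y = \left(- \frac{1}{4}\right) 1 = - \frac{1}{4} \approx -0.25$)
$E{\left(J \right)} = - \frac{5}{7}$ ($E{\left(J \right)} = \frac{1}{7} \left(-5\right) = - \frac{5}{7}$)
$P{\left(G \right)} = G \left(- \frac{5}{7} + G\right)$ ($P{\left(G \right)} = G \left(G - \frac{5}{7}\right) = G \left(- \frac{5}{7} + G\right)$)
$\left(-130 + P{\left(-8 \right)}\right)^{2} = \left(-130 + \frac{1}{7} \left(-8\right) \left(-5 + 7 \left(-8\right)\right)\right)^{2} = \left(-130 + \frac{1}{7} \left(-8\right) \left(-5 - 56\right)\right)^{2} = \left(-130 + \frac{1}{7} \left(-8\right) \left(-61\right)\right)^{2} = \left(-130 + \frac{488}{7}\right)^{2} = \left(- \frac{422}{7}\right)^{2} = \frac{178084}{49}$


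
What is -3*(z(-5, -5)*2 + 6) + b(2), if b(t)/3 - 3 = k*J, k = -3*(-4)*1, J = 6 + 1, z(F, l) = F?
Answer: 273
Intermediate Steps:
J = 7
k = 12 (k = 12*1 = 12)
b(t) = 261 (b(t) = 9 + 3*(12*7) = 9 + 3*84 = 9 + 252 = 261)
-3*(z(-5, -5)*2 + 6) + b(2) = -3*(-5*2 + 6) + 261 = -3*(-10 + 6) + 261 = -3*(-4) + 261 = 12 + 261 = 273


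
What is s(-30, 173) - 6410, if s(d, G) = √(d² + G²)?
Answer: -6410 + √30829 ≈ -6234.4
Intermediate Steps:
s(d, G) = √(G² + d²)
s(-30, 173) - 6410 = √(173² + (-30)²) - 6410 = √(29929 + 900) - 6410 = √30829 - 6410 = -6410 + √30829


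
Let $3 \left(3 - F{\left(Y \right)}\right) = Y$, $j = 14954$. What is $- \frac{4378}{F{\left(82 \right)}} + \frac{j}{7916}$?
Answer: $\frac{52530193}{288934} \approx 181.81$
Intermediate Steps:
$F{\left(Y \right)} = 3 - \frac{Y}{3}$
$- \frac{4378}{F{\left(82 \right)}} + \frac{j}{7916} = - \frac{4378}{3 - \frac{82}{3}} + \frac{14954}{7916} = - \frac{4378}{3 - \frac{82}{3}} + 14954 \cdot \frac{1}{7916} = - \frac{4378}{- \frac{73}{3}} + \frac{7477}{3958} = \left(-4378\right) \left(- \frac{3}{73}\right) + \frac{7477}{3958} = \frac{13134}{73} + \frac{7477}{3958} = \frac{52530193}{288934}$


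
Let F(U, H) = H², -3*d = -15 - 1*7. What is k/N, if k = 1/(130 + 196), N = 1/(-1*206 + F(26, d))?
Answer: -685/1467 ≈ -0.46694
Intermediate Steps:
d = 22/3 (d = -(-15 - 1*7)/3 = -(-15 - 7)/3 = -⅓*(-22) = 22/3 ≈ 7.3333)
N = -9/1370 (N = 1/(-1*206 + (22/3)²) = 1/(-206 + 484/9) = 1/(-1370/9) = -9/1370 ≈ -0.0065693)
k = 1/326 ≈ 0.0030675
k/N = 1/(326*(-9/1370)) = (1/326)*(-1370/9) = -685/1467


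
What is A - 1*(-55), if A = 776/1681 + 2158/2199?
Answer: 208642567/3696519 ≈ 56.443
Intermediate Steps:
A = 5334022/3696519 (A = 776*(1/1681) + 2158*(1/2199) = 776/1681 + 2158/2199 = 5334022/3696519 ≈ 1.4430)
A - 1*(-55) = 5334022/3696519 - 1*(-55) = 5334022/3696519 + 55 = 208642567/3696519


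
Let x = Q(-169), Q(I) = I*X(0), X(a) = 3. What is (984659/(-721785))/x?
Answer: 75743/28149615 ≈ 0.0026907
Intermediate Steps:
Q(I) = 3*I (Q(I) = I*3 = 3*I)
x = -507 (x = 3*(-169) = -507)
(984659/(-721785))/x = (984659/(-721785))/(-507) = (984659*(-1/721785))*(-1/507) = -984659/721785*(-1/507) = 75743/28149615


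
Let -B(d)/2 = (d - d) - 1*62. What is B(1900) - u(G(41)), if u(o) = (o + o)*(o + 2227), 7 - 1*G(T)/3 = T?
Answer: 433624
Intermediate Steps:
G(T) = 21 - 3*T
u(o) = 2*o*(2227 + o) (u(o) = (2*o)*(2227 + o) = 2*o*(2227 + o))
B(d) = 124 (B(d) = -2*((d - d) - 1*62) = -2*(0 - 62) = -2*(-62) = 124)
B(1900) - u(G(41)) = 124 - 2*(21 - 3*41)*(2227 + (21 - 3*41)) = 124 - 2*(21 - 123)*(2227 + (21 - 123)) = 124 - 2*(-102)*(2227 - 102) = 124 - 2*(-102)*2125 = 124 - 1*(-433500) = 124 + 433500 = 433624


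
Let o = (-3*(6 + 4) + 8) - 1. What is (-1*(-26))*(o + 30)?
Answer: 182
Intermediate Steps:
o = -23 (o = (-3*10 + 8) - 1 = (-30 + 8) - 1 = -22 - 1 = -23)
(-1*(-26))*(o + 30) = (-1*(-26))*(-23 + 30) = 26*7 = 182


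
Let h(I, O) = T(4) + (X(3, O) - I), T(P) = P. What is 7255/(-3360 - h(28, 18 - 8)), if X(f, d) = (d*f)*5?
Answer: -7255/3486 ≈ -2.0812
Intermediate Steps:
X(f, d) = 5*d*f
h(I, O) = 4 - I + 15*O (h(I, O) = 4 + (5*O*3 - I) = 4 + (15*O - I) = 4 + (-I + 15*O) = 4 - I + 15*O)
7255/(-3360 - h(28, 18 - 8)) = 7255/(-3360 - (4 - 1*28 + 15*(18 - 8))) = 7255/(-3360 - (4 - 28 + 15*10)) = 7255/(-3360 - (4 - 28 + 150)) = 7255/(-3360 - 1*126) = 7255/(-3360 - 126) = 7255/(-3486) = 7255*(-1/3486) = -7255/3486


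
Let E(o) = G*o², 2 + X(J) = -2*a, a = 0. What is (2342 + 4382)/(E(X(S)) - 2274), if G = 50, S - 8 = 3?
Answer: -3362/1037 ≈ -3.2420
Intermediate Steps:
S = 11 (S = 8 + 3 = 11)
X(J) = -2 (X(J) = -2 - 2*0 = -2 + 0 = -2)
E(o) = 50*o²
(2342 + 4382)/(E(X(S)) - 2274) = (2342 + 4382)/(50*(-2)² - 2274) = 6724/(50*4 - 2274) = 6724/(200 - 2274) = 6724/(-2074) = 6724*(-1/2074) = -3362/1037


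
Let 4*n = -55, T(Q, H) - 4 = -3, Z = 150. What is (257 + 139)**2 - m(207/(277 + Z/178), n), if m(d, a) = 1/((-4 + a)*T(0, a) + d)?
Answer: 65940995912/420499 ≈ 1.5682e+5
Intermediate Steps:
T(Q, H) = 1 (T(Q, H) = 4 - 3 = 1)
n = -55/4 (n = (1/4)*(-55) = -55/4 ≈ -13.750)
m(d, a) = 1/(-4 + a + d) (m(d, a) = 1/((-4 + a)*1 + d) = 1/((-4 + a) + d) = 1/(-4 + a + d))
(257 + 139)**2 - m(207/(277 + Z/178), n) = (257 + 139)**2 - 1/(-4 - 55/4 + 207/(277 + 150/178)) = 396**2 - 1/(-4 - 55/4 + 207/(277 + 150*(1/178))) = 156816 - 1/(-4 - 55/4 + 207/(277 + 75/89)) = 156816 - 1/(-4 - 55/4 + 207/(24728/89)) = 156816 - 1/(-4 - 55/4 + 207*(89/24728)) = 156816 - 1/(-4 - 55/4 + 18423/24728) = 156816 - 1/(-420499/24728) = 156816 - 1*(-24728/420499) = 156816 + 24728/420499 = 65940995912/420499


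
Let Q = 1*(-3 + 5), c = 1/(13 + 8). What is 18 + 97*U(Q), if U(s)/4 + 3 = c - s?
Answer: -39974/21 ≈ -1903.5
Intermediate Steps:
c = 1/21 ≈ 0.047619
Q = 2 (Q = 1*2 = 2)
U(s) = -248/21 - 4*s (U(s) = -12 + 4*(1/21 - s) = -12 + (4/21 - 4*s) = -248/21 - 4*s)
18 + 97*U(Q) = 18 + 97*(-248/21 - 4*2) = 18 + 97*(-248/21 - 8) = 18 + 97*(-416/21) = 18 - 40352/21 = -39974/21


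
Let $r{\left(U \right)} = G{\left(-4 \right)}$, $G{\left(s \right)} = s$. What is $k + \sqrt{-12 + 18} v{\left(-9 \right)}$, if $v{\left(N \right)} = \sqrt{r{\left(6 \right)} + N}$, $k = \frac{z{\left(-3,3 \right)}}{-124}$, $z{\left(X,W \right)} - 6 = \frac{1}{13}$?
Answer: $- \frac{79}{1612} + i \sqrt{78} \approx -0.049007 + 8.8318 i$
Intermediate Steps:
$z{\left(X,W \right)} = \frac{79}{13}$ ($z{\left(X,W \right)} = 6 + \frac{1}{13} = \frac{79}{13}$)
$r{\left(U \right)} = -4$
$k = - \frac{79}{1612}$ ($k = \frac{79}{13 \left(-124\right)} = \frac{79}{13} \left(- \frac{1}{124}\right) = - \frac{79}{1612} \approx -0.049007$)
$v{\left(N \right)} = \sqrt{-4 + N}$
$k + \sqrt{-12 + 18} v{\left(-9 \right)} = - \frac{79}{1612} + \sqrt{-12 + 18} \sqrt{-4 - 9} = - \frac{79}{1612} + \sqrt{6} \sqrt{-13} = - \frac{79}{1612} + \sqrt{6} i \sqrt{13} = - \frac{79}{1612} + i \sqrt{78}$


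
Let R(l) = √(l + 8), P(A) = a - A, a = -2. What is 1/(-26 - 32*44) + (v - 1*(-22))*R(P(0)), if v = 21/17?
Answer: -1/2552 + 395*√6/17 ≈ 56.914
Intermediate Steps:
v = 21/17 (v = 21*(1/17) = 21/17 ≈ 1.2353)
P(A) = -2 - A
R(l) = √(8 + l)
1/(-26 - 32*44) + (v - 1*(-22))*R(P(0)) = 1/(-26 - 32*44) + (21/17 - 1*(-22))*√(8 + (-2 - 1*0)) = (1/44)/(-58) + (21/17 + 22)*√(8 + (-2 + 0)) = -1/58*1/44 + 395*√(8 - 2)/17 = -1/2552 + 395*√6/17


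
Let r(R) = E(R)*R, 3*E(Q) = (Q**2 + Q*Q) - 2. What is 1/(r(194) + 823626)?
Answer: 1/5691086 ≈ 1.7571e-7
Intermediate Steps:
E(Q) = -2/3 + 2*Q**2/3 (E(Q) = ((Q**2 + Q*Q) - 2)/3 = ((Q**2 + Q**2) - 2)/3 = (2*Q**2 - 2)/3 = (-2 + 2*Q**2)/3 = -2/3 + 2*Q**2/3)
r(R) = R*(-2/3 + 2*R**2/3) (r(R) = (-2/3 + 2*R**2/3)*R = R*(-2/3 + 2*R**2/3))
1/(r(194) + 823626) = 1/((2/3)*194*(-1 + 194**2) + 823626) = 1/((2/3)*194*(-1 + 37636) + 823626) = 1/((2/3)*194*37635 + 823626) = 1/(4867460 + 823626) = 1/5691086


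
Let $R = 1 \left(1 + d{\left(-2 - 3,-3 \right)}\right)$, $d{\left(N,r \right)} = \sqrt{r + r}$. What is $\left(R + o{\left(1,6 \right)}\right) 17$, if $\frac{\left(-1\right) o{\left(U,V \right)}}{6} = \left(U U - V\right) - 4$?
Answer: $935 + 17 i \sqrt{6} \approx 935.0 + 41.641 i$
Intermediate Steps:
$o{\left(U,V \right)} = 24 - 6 U^{2} + 6 V$ ($o{\left(U,V \right)} = - 6 \left(\left(U U - V\right) - 4\right) = - 6 \left(\left(U^{2} - V\right) - 4\right) = - 6 \left(-4 + U^{2} - V\right) = 24 - 6 U^{2} + 6 V$)
$d{\left(N,r \right)} = \sqrt{2} \sqrt{r}$ ($d{\left(N,r \right)} = \sqrt{2 r} = \sqrt{2} \sqrt{r}$)
$R = 1 + i \sqrt{6}$ ($R = 1 \left(1 + \sqrt{2} \sqrt{-3}\right) = 1 \left(1 + \sqrt{2} i \sqrt{3}\right) = 1 \left(1 + i \sqrt{6}\right) = 1 + i \sqrt{6} \approx 1.0 + 2.4495 i$)
$\left(R + o{\left(1,6 \right)}\right) 17 = \left(\left(1 + i \sqrt{6}\right) + \left(24 - 6 \cdot 1^{2} + 6 \cdot 6\right)\right) 17 = \left(\left(1 + i \sqrt{6}\right) + \left(24 - 6 + 36\right)\right) 17 = \left(\left(1 + i \sqrt{6}\right) + 54\right) 17 = \left(55 + i \sqrt{6}\right) 17 = 935 + 17 i \sqrt{6}$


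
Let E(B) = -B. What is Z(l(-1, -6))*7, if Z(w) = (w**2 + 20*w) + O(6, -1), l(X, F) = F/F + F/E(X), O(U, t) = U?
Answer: -483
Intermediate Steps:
l(X, F) = 1 - F/X (l(X, F) = F/F + F/((-X)) = 1 + F*(-1/X) = 1 - F/X)
Z(w) = 6 + w**2 + 20*w (Z(w) = (w**2 + 20*w) + 6 = 6 + w**2 + 20*w)
Z(l(-1, -6))*7 = (6 + ((-1 - 1*(-6))/(-1))**2 + 20*((-1 - 1*(-6))/(-1)))*7 = (6 + (-(-1 + 6))**2 + 20*(-(-1 + 6)))*7 = (6 + (-1*5)**2 + 20*(-1*5))*7 = (6 + (-5)**2 + 20*(-5))*7 = (6 + 25 - 100)*7 = -69*7 = -483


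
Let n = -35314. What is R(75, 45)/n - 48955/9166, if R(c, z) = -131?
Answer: -431899031/80922031 ≈ -5.3372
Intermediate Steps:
R(75, 45)/n - 48955/9166 = -131/(-35314) - 48955/9166 = -131*(-1/35314) - 48955*1/9166 = 131/35314 - 48955/9166 = -431899031/80922031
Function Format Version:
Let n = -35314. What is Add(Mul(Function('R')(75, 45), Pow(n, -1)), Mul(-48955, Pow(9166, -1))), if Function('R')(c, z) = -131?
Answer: Rational(-431899031, 80922031) ≈ -5.3372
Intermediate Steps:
Add(Mul(Function('R')(75, 45), Pow(n, -1)), Mul(-48955, Pow(9166, -1))) = Add(Mul(-131, Pow(-35314, -1)), Mul(-48955, Pow(9166, -1))) = Add(Mul(-131, Rational(-1, 35314)), Mul(-48955, Rational(1, 9166))) = Add(Rational(131, 35314), Rational(-48955, 9166)) = Rational(-431899031, 80922031)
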